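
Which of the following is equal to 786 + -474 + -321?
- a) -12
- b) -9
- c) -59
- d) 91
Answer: b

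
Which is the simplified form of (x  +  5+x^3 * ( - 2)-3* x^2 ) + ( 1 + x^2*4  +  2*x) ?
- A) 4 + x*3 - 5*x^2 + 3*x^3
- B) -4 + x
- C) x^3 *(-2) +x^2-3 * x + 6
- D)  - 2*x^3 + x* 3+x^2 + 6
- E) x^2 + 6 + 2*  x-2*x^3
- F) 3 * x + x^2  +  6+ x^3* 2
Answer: D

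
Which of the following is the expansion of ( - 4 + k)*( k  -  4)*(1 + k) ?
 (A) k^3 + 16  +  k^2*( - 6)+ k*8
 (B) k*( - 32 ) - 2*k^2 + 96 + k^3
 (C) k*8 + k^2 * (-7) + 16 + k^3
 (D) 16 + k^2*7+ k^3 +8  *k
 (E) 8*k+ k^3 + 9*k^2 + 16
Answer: C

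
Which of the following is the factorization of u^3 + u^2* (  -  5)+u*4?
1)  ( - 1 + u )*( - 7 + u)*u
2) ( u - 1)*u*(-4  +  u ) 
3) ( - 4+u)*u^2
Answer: 2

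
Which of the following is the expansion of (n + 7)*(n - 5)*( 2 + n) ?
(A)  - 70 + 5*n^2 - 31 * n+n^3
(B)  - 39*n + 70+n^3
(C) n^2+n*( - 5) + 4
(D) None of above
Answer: D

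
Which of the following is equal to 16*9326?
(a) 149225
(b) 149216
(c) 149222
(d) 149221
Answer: b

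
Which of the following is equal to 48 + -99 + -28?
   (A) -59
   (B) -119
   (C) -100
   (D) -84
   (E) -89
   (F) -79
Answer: F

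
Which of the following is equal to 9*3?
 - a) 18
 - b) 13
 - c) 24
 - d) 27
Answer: d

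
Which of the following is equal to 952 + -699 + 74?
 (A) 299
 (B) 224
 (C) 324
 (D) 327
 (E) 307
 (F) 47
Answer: D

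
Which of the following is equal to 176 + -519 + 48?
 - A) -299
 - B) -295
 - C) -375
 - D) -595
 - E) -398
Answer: B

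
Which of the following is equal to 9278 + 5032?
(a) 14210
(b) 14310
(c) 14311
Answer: b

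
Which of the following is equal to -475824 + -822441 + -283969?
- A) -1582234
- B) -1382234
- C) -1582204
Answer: A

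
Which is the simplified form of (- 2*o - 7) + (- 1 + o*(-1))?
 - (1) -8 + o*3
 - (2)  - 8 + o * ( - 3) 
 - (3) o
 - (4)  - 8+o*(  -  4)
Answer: 2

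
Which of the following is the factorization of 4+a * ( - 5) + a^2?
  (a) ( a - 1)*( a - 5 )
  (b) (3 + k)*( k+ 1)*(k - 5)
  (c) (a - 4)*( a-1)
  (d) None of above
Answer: c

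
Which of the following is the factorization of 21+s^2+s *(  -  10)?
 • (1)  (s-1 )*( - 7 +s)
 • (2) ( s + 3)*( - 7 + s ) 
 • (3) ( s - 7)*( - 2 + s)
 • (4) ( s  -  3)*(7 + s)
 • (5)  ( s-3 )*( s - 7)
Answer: 5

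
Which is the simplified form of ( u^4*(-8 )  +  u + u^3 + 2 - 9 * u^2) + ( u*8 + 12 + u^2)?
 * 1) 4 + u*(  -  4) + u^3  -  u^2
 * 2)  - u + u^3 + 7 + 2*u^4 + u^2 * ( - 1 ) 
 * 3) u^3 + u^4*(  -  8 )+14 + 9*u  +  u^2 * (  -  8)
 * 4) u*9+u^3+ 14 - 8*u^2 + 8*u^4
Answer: 3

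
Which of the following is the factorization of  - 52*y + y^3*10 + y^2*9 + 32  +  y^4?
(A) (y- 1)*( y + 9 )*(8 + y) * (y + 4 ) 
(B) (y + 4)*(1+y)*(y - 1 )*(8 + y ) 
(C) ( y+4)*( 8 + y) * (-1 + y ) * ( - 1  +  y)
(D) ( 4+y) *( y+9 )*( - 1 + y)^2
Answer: C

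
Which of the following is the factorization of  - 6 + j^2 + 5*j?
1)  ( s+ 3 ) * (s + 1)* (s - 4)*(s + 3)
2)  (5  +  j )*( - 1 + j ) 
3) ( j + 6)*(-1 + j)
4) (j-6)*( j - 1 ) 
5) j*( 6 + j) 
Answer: 3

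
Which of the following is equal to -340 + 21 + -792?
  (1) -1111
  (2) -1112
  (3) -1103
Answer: 1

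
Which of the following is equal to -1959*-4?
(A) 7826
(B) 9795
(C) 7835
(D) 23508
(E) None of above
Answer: E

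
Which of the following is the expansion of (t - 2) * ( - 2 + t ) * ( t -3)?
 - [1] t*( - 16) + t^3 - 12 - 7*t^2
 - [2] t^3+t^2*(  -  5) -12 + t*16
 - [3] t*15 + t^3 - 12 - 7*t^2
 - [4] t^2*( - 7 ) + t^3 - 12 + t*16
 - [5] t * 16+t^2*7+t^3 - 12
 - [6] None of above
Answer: 4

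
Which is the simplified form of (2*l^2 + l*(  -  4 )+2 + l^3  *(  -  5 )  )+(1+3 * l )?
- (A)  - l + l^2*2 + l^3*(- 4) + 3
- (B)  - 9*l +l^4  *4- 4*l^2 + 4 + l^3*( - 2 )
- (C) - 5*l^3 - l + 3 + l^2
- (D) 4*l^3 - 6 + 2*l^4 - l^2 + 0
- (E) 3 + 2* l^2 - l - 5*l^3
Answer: E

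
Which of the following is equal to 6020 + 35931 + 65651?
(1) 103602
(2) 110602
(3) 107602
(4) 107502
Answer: 3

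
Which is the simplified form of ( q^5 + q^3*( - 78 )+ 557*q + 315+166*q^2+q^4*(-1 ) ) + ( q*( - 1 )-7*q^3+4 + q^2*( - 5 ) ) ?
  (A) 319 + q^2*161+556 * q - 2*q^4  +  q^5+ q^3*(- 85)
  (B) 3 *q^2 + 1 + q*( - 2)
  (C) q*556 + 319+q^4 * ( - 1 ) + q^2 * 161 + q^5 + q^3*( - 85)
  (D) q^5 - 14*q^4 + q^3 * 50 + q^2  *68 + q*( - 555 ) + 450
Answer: C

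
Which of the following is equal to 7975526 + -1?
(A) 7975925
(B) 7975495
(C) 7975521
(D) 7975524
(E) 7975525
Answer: E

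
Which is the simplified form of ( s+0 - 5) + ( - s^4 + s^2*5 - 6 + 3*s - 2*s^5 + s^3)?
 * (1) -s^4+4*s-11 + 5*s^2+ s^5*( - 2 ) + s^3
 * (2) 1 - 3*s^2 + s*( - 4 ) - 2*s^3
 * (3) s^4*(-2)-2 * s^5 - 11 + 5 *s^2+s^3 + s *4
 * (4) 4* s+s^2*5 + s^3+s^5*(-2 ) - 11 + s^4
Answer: 1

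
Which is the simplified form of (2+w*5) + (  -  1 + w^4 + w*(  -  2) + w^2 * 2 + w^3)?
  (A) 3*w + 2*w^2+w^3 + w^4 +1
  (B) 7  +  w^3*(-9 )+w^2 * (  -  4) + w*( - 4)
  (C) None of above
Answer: A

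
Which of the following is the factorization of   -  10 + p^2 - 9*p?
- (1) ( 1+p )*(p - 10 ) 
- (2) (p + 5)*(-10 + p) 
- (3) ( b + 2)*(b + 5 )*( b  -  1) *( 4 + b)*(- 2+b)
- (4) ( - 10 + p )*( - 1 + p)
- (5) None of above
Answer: 1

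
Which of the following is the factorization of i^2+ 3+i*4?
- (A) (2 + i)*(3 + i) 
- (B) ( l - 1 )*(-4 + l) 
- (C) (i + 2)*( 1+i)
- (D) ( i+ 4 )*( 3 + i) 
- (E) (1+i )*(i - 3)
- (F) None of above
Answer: F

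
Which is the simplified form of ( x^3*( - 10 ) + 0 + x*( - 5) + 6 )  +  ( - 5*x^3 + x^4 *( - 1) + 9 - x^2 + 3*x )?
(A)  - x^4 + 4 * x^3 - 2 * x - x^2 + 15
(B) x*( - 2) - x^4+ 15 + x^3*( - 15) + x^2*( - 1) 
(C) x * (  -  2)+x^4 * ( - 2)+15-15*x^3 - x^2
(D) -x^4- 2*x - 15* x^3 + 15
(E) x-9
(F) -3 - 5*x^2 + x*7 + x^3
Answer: B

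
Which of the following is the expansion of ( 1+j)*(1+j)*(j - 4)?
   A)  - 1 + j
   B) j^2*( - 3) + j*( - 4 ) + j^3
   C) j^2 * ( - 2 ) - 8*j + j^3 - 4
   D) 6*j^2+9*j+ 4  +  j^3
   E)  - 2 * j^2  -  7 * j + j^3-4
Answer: E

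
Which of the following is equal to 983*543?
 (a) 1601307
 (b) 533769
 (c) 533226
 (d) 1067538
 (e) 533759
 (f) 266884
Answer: b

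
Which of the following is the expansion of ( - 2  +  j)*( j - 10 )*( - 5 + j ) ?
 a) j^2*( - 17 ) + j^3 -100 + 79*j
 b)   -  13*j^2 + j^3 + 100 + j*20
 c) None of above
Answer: c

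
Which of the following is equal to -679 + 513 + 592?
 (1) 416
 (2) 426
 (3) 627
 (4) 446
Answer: 2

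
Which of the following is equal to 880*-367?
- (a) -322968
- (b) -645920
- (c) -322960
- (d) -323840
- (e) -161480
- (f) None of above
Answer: c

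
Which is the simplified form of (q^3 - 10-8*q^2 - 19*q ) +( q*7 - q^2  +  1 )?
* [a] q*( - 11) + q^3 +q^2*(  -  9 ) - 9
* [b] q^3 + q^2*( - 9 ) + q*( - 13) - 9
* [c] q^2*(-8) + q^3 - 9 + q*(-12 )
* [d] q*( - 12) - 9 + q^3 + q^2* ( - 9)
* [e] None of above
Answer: d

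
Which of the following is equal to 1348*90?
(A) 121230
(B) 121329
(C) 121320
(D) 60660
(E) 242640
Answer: C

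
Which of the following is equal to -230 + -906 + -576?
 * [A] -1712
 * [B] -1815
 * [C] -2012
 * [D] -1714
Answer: A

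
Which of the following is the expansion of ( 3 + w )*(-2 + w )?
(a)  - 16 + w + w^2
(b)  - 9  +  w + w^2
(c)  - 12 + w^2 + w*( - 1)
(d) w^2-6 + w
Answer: d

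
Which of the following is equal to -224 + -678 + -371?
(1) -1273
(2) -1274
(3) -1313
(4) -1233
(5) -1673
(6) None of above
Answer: 1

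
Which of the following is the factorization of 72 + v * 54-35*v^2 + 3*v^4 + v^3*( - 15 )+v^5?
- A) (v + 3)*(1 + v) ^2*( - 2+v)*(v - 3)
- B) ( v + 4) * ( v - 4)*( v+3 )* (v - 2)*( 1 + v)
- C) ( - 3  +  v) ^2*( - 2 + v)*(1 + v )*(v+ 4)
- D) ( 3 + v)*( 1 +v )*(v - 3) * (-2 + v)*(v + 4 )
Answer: D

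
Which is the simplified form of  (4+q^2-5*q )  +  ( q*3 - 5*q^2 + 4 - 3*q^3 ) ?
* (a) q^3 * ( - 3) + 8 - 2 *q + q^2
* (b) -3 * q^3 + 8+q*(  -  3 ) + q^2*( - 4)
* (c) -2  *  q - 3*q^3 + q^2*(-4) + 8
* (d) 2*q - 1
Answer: c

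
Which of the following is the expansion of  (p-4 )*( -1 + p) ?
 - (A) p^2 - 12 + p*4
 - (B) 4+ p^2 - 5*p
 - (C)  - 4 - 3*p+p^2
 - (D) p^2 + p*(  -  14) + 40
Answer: B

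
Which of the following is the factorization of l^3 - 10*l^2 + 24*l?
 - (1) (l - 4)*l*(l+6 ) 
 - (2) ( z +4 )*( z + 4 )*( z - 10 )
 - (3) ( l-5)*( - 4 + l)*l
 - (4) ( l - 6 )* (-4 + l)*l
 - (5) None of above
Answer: 4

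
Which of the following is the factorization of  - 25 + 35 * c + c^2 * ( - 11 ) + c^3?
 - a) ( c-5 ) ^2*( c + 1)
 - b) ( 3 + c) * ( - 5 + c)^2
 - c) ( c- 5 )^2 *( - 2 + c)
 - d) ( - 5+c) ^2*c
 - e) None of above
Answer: e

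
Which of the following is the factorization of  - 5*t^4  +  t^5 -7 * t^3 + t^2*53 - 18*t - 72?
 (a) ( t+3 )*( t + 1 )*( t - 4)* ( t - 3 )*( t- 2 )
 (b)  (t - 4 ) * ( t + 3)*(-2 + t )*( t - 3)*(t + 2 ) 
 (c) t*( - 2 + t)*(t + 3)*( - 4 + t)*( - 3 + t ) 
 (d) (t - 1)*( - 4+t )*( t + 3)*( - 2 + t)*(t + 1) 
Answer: a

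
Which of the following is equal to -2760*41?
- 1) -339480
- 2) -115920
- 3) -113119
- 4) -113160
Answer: 4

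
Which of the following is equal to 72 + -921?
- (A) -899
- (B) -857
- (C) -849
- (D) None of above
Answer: C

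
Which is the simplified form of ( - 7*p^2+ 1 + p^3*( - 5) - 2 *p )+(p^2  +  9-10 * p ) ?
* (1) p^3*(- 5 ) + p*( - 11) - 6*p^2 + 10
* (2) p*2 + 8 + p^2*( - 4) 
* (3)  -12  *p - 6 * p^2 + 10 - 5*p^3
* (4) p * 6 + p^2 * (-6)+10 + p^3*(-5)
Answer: 3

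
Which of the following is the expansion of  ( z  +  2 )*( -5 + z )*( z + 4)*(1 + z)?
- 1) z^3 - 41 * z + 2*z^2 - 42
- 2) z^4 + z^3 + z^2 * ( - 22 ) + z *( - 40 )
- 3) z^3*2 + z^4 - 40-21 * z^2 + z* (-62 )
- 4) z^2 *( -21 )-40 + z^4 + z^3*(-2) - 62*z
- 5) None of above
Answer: 3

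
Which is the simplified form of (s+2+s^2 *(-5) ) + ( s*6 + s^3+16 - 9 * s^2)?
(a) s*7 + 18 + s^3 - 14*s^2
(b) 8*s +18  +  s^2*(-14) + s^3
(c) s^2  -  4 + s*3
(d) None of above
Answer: a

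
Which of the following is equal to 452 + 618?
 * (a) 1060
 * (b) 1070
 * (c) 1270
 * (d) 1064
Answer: b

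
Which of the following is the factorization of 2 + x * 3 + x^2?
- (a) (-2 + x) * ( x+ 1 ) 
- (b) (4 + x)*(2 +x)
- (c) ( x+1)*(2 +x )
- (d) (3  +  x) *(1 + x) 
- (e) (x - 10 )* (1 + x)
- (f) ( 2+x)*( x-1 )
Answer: c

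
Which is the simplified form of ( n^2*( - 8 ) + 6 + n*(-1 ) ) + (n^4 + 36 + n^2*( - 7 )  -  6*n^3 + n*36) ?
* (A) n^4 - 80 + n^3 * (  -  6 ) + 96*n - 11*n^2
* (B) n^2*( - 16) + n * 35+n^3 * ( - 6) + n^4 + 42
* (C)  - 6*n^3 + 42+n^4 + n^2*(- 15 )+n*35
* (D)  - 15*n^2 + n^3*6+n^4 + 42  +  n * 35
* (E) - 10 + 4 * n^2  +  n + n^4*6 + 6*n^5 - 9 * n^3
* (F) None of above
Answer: C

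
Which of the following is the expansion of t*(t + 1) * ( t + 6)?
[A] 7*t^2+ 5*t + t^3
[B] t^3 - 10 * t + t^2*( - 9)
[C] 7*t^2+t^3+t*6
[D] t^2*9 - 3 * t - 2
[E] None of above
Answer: C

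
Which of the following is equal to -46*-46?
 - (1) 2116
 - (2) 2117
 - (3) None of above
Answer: 1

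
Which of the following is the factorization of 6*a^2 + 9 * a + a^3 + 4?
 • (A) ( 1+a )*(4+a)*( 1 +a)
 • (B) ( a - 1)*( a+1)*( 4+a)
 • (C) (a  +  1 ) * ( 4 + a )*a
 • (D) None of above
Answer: A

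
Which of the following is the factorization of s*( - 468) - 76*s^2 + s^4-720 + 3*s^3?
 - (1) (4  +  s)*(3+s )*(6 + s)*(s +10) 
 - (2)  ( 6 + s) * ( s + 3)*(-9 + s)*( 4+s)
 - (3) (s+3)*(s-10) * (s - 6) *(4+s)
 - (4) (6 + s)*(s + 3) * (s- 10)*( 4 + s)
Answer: 4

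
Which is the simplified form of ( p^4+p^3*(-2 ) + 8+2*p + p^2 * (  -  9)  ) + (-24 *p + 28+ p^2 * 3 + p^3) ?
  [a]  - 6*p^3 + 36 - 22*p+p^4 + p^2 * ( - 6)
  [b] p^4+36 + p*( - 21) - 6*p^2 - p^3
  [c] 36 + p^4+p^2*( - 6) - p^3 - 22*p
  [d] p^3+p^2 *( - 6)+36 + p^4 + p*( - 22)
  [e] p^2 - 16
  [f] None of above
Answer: c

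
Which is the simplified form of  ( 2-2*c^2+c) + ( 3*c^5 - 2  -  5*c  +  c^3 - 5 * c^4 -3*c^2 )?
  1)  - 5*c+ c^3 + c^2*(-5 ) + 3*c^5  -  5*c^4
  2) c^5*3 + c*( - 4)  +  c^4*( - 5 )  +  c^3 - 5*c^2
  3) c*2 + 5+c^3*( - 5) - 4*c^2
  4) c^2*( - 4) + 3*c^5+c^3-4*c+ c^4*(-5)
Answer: 2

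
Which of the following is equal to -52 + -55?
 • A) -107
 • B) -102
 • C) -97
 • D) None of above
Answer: A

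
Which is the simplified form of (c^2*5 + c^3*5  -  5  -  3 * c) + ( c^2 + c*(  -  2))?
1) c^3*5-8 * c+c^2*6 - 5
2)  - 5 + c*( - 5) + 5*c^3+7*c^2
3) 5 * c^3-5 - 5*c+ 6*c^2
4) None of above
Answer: 3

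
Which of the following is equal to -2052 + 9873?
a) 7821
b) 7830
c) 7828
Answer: a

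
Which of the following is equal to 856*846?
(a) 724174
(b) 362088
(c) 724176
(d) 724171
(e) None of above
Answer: c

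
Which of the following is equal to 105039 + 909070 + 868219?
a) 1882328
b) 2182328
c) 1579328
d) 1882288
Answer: a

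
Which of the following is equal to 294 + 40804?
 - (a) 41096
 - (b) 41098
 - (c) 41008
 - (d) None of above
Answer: b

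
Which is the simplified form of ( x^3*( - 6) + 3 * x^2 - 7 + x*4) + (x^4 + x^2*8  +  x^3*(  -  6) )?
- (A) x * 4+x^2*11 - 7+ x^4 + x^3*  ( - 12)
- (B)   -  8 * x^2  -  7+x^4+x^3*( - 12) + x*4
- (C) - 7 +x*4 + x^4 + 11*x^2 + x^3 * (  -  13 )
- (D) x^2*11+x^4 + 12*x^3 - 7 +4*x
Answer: A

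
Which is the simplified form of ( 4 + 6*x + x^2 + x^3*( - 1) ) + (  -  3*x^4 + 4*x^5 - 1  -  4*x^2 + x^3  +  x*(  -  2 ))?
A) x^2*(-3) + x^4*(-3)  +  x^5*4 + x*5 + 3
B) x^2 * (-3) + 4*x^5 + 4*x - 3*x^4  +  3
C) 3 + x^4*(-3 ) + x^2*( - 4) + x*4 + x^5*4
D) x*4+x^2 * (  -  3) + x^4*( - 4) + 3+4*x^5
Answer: B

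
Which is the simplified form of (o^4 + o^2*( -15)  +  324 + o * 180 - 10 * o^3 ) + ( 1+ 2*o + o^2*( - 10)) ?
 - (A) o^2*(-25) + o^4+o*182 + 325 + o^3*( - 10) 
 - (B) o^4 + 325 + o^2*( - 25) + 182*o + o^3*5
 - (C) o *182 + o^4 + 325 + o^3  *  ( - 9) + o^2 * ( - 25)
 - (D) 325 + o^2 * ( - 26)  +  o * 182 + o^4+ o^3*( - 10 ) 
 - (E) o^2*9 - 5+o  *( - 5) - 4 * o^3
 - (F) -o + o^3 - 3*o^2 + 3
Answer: A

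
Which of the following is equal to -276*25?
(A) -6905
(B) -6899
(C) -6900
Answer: C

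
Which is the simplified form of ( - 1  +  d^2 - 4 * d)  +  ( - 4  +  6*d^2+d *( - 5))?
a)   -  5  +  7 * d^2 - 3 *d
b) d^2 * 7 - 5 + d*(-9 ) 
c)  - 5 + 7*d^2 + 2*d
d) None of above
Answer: b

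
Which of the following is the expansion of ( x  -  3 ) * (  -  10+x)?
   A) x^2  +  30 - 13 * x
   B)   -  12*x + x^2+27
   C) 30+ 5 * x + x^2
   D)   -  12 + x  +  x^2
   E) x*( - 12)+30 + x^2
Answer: A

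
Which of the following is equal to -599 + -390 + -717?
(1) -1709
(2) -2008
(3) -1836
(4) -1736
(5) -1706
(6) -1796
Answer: 5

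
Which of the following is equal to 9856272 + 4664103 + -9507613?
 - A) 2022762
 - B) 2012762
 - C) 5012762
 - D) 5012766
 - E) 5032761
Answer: C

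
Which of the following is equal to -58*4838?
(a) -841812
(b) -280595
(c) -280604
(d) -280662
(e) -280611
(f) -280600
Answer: c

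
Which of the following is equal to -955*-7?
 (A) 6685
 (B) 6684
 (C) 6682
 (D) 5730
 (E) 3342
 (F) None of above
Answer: A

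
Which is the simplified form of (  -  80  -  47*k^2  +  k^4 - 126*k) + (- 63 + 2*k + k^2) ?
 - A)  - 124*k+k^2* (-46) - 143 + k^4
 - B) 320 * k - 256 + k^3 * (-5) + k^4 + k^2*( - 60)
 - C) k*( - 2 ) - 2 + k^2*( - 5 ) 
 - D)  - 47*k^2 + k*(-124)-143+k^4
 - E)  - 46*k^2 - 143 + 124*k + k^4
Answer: A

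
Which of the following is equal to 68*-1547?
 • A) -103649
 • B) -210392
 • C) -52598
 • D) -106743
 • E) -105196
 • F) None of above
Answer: E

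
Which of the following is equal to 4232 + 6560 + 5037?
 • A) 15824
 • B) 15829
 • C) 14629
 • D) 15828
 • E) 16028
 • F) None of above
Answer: B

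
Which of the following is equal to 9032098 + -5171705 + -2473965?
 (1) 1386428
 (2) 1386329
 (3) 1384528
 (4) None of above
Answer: 1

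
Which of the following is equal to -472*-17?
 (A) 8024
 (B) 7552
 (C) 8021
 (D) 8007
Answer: A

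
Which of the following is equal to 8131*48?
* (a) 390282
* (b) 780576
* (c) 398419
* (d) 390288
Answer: d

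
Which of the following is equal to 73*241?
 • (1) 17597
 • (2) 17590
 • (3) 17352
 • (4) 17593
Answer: 4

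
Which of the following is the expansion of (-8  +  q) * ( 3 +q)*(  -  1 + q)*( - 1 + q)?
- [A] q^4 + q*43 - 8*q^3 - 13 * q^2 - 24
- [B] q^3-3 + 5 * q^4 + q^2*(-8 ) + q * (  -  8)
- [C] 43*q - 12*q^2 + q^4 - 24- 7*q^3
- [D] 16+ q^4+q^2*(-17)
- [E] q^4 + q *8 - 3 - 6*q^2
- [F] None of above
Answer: F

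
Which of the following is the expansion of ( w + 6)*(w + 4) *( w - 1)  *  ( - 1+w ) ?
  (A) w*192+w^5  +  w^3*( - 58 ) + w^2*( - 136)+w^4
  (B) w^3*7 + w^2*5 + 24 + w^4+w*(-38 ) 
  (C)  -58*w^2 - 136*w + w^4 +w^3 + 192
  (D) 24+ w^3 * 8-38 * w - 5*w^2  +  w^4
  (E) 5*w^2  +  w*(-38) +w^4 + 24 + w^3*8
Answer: E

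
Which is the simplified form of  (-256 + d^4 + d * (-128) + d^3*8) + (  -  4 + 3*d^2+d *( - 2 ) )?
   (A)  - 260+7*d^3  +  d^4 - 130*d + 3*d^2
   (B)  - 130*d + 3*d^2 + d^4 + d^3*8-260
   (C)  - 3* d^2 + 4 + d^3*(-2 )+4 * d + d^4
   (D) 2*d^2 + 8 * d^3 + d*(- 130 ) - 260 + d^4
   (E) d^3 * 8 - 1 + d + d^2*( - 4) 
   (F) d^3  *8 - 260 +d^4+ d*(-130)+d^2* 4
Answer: B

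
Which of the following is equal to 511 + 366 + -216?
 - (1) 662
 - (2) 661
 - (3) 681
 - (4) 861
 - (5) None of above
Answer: 2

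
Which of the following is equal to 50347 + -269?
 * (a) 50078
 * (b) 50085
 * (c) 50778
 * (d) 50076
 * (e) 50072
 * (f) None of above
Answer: a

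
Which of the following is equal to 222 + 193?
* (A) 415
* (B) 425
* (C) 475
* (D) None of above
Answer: A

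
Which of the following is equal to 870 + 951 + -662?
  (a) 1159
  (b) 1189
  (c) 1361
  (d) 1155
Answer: a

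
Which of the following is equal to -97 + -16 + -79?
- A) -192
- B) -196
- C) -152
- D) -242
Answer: A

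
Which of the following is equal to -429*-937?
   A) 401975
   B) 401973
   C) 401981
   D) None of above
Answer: B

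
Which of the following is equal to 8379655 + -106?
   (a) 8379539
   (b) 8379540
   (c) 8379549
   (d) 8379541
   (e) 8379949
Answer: c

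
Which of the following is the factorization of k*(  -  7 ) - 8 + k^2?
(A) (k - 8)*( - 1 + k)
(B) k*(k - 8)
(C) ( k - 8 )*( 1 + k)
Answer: C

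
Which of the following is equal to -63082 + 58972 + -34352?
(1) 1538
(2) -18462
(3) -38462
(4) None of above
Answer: 3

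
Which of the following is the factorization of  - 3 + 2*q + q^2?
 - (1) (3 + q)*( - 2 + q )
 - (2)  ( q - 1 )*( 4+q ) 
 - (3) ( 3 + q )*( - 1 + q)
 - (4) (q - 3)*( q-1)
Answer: 3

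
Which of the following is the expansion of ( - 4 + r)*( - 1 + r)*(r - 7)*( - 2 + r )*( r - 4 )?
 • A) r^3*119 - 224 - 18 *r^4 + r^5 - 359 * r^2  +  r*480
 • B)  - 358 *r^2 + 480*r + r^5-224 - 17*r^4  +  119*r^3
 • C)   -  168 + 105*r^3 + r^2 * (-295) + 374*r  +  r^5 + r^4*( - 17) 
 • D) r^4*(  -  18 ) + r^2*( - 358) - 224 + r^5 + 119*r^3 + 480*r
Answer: D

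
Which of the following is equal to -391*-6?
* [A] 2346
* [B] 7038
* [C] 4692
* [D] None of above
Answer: A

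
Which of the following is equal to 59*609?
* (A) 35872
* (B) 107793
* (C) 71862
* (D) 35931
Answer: D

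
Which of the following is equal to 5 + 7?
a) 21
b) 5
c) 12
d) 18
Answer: c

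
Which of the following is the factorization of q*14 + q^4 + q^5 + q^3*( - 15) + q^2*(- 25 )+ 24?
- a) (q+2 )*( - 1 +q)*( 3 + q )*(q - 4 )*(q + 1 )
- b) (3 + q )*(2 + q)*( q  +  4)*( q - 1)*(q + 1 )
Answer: a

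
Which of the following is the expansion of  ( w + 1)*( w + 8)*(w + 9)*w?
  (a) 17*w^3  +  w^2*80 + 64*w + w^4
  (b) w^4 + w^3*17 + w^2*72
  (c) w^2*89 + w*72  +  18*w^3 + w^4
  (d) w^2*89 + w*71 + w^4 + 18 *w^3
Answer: c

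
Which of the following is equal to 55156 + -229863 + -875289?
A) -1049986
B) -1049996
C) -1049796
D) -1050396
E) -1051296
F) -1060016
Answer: B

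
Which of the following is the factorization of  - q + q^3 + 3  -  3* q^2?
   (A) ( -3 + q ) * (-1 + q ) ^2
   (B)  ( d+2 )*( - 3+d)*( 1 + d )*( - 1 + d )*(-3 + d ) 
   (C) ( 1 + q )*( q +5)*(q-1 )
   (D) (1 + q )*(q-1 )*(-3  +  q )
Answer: D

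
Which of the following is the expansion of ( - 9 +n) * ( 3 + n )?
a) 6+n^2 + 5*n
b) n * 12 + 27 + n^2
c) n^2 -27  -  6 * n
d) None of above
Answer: c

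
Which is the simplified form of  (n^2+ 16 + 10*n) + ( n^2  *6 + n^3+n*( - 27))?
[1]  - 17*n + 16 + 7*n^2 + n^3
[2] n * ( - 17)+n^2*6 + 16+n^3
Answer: 1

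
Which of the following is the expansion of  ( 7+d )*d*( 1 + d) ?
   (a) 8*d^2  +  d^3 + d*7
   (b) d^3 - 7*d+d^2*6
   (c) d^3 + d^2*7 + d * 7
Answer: a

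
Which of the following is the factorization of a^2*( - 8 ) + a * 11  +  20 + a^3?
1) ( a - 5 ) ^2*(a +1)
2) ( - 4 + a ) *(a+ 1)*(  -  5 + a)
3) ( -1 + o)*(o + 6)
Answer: 2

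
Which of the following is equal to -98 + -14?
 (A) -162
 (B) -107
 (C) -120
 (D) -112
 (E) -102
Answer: D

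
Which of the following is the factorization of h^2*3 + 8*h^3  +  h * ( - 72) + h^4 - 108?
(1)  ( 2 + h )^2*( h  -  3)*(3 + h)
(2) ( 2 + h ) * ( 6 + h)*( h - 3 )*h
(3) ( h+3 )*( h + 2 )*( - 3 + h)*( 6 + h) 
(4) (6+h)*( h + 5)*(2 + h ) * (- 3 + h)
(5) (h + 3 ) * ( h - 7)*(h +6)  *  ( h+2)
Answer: 3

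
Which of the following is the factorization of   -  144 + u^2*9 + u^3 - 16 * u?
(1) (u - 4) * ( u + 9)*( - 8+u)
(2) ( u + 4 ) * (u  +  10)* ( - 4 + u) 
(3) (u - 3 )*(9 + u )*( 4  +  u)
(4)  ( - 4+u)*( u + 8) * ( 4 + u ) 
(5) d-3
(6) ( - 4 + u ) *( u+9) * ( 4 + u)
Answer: 6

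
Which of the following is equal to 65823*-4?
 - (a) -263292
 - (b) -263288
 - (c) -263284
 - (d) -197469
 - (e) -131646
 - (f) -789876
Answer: a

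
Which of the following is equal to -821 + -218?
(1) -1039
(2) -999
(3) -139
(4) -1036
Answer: 1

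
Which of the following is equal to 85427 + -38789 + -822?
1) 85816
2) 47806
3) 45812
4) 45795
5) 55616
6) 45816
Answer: 6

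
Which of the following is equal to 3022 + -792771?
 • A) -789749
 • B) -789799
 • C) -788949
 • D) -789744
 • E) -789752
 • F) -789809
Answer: A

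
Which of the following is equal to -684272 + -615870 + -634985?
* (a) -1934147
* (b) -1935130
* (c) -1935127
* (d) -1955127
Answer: c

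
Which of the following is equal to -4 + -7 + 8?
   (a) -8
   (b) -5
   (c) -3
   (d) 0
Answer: c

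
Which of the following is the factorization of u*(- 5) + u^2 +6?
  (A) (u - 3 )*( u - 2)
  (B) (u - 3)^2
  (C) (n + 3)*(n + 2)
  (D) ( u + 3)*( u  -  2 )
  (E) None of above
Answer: A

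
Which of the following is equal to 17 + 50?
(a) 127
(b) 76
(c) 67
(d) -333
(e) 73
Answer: c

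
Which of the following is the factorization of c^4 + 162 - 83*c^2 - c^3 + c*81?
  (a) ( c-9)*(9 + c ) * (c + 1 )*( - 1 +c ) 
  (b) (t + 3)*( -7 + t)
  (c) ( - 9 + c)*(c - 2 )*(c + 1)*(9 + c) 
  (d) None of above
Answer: c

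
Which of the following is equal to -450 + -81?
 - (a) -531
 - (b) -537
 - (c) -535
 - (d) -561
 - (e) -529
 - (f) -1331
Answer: a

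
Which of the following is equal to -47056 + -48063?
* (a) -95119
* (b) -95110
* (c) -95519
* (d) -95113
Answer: a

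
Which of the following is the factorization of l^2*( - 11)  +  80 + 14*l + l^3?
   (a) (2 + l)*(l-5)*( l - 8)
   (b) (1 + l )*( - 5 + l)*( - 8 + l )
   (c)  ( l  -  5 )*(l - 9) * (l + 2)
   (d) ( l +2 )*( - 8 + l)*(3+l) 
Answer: a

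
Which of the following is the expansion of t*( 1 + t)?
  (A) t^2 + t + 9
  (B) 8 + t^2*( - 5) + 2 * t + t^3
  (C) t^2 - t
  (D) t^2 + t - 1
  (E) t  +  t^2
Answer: E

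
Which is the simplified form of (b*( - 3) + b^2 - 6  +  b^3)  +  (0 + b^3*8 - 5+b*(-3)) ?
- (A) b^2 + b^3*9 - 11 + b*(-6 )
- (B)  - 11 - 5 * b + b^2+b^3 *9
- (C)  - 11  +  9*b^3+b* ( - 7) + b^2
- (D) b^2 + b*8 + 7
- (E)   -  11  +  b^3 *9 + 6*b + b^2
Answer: A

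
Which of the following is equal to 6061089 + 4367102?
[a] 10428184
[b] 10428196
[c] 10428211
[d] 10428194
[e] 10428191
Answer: e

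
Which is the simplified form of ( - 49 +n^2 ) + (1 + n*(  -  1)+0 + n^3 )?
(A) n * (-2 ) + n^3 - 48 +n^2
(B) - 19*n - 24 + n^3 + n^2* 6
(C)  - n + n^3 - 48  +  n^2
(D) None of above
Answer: C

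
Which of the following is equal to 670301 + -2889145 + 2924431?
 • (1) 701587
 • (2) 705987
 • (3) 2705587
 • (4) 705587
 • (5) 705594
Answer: 4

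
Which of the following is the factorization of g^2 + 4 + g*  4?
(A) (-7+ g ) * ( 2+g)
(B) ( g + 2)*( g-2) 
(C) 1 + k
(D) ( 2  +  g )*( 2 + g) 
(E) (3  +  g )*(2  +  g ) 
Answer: D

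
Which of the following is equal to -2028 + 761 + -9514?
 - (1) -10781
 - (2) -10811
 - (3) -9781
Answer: 1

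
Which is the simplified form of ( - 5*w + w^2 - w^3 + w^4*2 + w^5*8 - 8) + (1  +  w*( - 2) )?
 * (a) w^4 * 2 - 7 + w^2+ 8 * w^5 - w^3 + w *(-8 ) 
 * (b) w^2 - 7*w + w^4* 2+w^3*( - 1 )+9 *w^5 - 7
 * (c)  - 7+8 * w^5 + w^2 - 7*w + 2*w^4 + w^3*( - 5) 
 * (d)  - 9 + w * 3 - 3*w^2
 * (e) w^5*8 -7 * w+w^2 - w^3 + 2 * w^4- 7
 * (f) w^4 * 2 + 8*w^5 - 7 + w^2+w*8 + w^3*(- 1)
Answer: e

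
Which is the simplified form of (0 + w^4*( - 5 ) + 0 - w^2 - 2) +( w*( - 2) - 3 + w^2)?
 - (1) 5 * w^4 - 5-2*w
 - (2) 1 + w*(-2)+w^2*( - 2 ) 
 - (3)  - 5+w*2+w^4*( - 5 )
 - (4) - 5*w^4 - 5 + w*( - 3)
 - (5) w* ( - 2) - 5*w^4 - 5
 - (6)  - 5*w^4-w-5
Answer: 5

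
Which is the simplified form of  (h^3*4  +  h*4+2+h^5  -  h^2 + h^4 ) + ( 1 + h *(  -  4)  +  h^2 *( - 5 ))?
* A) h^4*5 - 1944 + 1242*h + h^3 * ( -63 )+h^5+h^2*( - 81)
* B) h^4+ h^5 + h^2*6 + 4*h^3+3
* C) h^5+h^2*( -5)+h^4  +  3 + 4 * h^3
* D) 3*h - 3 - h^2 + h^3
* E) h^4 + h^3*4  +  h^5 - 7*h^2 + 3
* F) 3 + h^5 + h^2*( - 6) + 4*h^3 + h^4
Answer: F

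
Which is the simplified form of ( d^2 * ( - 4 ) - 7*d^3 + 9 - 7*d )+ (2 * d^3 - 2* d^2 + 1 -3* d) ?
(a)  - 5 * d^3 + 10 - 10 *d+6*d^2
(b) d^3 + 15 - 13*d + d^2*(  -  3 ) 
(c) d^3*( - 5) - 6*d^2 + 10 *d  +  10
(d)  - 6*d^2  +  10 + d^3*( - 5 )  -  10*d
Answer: d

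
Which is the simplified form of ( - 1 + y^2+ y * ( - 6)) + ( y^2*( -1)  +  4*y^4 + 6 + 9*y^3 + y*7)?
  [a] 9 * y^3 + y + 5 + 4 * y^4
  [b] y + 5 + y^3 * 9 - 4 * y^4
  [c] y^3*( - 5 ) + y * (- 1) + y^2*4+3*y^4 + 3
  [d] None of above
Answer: a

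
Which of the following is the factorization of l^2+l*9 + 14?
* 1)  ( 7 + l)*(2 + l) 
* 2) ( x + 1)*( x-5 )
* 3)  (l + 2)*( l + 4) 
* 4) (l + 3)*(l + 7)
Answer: 1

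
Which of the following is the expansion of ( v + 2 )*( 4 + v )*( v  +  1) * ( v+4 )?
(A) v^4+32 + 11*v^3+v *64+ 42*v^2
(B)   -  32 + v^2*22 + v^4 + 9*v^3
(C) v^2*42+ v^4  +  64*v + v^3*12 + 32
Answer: A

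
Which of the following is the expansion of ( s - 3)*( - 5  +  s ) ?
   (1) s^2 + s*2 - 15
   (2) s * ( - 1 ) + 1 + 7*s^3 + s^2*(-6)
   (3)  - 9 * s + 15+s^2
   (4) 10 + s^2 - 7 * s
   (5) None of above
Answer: 5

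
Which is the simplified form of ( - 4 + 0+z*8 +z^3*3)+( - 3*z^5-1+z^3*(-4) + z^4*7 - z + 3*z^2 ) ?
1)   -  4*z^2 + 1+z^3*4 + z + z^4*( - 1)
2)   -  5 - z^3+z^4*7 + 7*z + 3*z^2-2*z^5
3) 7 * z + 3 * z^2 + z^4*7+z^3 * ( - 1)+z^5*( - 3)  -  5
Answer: 3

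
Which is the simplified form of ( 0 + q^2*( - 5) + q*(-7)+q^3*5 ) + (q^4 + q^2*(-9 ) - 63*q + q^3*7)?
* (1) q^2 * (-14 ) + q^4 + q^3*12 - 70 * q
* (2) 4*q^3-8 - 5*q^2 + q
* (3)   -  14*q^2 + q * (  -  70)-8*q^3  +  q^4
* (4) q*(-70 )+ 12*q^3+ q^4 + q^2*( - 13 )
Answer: 1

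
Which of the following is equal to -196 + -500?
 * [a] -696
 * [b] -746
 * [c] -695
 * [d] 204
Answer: a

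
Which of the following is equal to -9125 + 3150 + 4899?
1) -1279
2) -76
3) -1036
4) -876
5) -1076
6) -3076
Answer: 5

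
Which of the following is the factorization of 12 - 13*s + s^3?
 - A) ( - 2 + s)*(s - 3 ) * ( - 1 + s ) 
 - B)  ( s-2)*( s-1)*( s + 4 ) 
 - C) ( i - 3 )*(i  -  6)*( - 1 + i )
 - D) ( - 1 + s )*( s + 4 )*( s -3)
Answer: D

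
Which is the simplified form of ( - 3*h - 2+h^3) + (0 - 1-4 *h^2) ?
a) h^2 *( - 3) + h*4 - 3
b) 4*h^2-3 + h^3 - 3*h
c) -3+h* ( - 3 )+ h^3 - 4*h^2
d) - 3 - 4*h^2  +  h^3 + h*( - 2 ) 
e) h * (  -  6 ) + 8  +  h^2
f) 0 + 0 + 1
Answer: c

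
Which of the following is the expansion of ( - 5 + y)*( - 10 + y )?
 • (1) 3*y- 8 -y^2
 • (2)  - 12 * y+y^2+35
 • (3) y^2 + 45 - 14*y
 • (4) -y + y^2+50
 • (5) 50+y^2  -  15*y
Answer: 5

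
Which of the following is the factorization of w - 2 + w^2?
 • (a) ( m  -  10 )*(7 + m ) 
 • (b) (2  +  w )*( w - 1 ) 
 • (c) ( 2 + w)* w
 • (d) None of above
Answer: b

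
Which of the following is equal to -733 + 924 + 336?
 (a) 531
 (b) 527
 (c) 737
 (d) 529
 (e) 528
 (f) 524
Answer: b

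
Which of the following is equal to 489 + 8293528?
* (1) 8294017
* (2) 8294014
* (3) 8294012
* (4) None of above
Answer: 1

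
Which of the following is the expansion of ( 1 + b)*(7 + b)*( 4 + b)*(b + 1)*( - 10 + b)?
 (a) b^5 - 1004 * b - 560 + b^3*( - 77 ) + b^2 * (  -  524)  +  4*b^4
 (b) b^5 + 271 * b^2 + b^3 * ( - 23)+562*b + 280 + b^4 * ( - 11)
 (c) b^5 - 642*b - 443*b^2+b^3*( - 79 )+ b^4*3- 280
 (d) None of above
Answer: c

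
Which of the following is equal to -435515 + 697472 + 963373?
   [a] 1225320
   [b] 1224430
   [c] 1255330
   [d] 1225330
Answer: d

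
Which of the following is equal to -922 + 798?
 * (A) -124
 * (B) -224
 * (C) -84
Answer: A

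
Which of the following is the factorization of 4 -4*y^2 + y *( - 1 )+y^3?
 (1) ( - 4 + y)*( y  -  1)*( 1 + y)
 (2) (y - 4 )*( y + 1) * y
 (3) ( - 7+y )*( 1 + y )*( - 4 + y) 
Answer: 1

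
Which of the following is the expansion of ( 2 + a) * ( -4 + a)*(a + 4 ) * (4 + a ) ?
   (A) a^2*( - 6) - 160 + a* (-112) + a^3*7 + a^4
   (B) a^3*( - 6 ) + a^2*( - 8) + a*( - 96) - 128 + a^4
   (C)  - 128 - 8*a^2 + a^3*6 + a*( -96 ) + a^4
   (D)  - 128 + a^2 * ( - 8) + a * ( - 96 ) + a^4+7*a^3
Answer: C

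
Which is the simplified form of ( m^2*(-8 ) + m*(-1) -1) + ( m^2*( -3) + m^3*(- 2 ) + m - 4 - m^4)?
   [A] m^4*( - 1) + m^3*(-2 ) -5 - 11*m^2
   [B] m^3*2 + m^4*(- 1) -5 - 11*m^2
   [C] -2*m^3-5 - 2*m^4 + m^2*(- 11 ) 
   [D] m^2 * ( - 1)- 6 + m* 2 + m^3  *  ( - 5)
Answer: A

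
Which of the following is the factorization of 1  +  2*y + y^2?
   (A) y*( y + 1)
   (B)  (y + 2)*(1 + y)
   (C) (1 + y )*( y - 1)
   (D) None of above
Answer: D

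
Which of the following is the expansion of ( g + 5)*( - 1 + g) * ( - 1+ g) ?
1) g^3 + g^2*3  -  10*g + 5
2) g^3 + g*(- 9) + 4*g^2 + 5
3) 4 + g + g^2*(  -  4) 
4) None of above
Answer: 4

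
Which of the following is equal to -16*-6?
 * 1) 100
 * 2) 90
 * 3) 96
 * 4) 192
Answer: 3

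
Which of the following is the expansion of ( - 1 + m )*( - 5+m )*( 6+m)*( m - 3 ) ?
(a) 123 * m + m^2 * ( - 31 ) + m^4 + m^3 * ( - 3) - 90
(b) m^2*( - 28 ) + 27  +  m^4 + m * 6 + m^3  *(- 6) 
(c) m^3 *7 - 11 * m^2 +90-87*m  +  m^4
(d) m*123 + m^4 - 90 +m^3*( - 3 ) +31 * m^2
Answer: a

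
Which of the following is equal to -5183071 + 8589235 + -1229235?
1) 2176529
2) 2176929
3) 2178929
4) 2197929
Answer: 2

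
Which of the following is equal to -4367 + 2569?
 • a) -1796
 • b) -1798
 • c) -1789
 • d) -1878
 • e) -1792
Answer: b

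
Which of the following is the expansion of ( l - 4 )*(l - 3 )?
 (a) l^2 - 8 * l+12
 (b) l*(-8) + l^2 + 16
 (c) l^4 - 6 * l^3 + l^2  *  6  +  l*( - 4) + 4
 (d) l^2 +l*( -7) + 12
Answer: d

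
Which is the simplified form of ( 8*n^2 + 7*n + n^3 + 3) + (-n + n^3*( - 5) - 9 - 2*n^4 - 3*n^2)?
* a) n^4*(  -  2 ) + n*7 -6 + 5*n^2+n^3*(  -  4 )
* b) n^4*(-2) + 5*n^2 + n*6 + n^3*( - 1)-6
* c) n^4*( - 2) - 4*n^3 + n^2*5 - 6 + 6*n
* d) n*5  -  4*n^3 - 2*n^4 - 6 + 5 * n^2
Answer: c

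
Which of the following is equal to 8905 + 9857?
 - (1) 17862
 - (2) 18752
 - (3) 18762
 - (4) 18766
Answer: 3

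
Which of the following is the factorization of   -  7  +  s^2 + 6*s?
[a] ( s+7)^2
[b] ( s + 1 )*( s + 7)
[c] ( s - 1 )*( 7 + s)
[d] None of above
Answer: c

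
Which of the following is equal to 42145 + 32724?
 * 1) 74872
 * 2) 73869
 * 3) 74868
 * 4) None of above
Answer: 4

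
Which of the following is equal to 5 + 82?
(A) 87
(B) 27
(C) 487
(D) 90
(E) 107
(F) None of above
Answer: A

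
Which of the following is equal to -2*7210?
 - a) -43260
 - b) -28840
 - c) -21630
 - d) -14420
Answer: d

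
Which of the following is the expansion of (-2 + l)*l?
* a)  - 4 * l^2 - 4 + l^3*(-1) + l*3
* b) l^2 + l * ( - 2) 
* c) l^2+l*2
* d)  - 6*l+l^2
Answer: b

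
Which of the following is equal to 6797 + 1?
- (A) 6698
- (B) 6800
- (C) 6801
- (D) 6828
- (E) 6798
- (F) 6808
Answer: E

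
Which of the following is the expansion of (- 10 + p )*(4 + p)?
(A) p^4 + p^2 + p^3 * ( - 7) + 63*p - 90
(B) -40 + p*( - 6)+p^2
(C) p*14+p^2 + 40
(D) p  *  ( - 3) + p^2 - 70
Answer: B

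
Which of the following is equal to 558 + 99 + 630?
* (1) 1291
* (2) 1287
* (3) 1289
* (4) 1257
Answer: 2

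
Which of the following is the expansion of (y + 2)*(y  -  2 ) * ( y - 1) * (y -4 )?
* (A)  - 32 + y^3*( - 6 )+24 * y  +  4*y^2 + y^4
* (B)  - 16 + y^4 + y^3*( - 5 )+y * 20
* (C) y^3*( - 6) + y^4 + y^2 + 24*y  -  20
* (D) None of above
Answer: B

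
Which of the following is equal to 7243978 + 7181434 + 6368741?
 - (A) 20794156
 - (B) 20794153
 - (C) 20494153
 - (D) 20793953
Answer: B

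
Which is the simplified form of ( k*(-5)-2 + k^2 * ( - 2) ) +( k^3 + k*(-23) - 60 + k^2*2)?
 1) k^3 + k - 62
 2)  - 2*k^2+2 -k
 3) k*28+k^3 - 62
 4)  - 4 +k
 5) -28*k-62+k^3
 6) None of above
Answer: 5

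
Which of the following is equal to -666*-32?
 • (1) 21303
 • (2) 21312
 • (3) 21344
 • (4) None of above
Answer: 2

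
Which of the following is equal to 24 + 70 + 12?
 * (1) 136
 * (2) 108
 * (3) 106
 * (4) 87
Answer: 3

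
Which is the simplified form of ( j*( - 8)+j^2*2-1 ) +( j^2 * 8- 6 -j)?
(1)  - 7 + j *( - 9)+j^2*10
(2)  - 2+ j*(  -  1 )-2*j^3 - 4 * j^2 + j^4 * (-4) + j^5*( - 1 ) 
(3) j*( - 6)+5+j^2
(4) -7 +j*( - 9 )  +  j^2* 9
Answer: 1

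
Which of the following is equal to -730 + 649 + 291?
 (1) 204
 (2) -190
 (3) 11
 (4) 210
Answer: 4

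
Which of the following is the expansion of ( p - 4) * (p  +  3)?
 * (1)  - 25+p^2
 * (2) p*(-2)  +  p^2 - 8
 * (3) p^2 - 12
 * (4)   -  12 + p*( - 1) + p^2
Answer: 4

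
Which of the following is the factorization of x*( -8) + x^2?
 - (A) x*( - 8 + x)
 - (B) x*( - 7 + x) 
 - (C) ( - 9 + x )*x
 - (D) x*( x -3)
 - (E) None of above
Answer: A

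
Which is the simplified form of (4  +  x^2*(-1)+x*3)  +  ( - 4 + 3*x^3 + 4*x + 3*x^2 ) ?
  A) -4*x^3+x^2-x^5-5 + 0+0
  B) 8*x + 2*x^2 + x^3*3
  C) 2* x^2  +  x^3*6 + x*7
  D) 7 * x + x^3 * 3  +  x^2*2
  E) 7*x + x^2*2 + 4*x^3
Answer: D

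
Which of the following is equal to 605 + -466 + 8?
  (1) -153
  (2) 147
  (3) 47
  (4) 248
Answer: 2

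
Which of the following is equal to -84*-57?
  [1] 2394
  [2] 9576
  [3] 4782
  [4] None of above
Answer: 4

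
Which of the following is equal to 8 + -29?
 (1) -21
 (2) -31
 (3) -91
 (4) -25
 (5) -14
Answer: 1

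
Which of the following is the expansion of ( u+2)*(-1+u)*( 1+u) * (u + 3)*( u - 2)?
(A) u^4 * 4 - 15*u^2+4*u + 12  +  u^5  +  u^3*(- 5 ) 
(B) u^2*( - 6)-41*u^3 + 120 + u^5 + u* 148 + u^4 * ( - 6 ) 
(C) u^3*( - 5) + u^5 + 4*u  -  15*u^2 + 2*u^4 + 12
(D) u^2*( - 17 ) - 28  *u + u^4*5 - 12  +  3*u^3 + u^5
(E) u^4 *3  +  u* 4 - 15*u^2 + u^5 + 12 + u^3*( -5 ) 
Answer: E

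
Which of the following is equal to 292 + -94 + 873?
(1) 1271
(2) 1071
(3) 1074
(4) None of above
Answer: 2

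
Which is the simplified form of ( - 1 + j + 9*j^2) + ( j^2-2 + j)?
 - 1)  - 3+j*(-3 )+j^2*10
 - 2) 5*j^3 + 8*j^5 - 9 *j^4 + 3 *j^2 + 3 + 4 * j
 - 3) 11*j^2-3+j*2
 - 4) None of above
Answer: 4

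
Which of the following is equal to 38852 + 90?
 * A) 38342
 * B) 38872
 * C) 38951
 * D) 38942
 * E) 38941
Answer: D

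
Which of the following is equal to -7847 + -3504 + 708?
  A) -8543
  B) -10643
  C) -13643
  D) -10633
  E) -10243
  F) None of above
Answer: B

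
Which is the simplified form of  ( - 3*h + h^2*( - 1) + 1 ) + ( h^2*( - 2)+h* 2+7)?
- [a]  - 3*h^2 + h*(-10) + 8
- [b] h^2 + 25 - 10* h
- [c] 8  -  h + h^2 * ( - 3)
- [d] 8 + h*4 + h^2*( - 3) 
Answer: c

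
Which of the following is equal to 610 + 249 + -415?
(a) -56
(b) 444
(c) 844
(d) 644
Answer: b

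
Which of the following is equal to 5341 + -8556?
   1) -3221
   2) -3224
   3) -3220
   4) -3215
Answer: 4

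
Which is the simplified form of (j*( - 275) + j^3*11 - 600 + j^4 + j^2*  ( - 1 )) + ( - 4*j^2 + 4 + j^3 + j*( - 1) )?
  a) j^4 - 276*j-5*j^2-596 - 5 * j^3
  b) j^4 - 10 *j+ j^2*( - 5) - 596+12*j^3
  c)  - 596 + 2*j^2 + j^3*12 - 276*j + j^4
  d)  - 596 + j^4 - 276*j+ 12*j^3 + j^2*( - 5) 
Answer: d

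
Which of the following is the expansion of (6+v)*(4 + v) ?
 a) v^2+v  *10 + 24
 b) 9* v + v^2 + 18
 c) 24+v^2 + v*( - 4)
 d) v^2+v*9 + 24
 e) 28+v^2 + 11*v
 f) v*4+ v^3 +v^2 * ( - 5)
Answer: a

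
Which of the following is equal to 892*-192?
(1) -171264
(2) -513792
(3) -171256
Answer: 1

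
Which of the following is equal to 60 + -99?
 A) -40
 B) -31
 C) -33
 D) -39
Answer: D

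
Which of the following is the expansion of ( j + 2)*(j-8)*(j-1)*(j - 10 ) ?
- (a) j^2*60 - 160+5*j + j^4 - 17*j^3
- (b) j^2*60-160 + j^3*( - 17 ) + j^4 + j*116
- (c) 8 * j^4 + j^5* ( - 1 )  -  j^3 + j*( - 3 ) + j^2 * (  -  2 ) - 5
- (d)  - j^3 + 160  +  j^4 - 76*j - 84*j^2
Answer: b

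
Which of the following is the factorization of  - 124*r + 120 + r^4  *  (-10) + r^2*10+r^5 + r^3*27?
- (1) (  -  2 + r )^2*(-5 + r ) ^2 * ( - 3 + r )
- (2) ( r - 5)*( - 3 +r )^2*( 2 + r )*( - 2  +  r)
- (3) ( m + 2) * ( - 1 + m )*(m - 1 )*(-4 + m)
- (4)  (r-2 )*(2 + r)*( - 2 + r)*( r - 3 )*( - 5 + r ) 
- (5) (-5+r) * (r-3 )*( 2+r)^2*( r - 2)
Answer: 4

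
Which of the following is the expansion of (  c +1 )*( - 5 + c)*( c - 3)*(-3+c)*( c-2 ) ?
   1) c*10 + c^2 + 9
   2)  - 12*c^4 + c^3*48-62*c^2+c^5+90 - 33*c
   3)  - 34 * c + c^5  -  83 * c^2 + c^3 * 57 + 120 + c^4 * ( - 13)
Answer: 2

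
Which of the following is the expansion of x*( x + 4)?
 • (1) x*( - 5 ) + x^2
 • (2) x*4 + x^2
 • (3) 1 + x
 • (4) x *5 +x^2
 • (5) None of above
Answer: 2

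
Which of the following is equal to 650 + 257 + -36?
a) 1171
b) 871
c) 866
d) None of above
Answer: b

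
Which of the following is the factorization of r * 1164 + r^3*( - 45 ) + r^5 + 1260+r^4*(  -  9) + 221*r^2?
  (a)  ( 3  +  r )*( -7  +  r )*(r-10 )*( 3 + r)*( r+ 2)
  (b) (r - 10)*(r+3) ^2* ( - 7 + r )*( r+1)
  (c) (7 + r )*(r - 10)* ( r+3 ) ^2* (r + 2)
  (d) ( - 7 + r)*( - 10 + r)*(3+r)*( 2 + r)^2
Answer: a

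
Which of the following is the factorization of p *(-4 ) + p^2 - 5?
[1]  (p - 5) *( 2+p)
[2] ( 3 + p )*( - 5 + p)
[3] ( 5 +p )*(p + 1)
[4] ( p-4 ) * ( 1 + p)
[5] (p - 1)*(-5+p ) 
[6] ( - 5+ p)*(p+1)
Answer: 6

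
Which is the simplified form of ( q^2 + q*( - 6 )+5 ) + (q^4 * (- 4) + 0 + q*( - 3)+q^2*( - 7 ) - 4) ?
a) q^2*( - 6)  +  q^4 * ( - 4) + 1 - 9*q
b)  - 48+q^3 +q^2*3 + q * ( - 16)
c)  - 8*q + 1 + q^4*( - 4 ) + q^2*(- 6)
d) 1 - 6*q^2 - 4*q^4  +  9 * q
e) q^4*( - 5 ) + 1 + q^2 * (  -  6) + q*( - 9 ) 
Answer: a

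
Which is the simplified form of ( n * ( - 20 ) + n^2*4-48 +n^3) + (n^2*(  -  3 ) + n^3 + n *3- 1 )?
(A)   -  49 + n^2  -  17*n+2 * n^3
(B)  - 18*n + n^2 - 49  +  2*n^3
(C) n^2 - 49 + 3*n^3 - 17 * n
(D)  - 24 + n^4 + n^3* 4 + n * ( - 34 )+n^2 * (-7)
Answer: A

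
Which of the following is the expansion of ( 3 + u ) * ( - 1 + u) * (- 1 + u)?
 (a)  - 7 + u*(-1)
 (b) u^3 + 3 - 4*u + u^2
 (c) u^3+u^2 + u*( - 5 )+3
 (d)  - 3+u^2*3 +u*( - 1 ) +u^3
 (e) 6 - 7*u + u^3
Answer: c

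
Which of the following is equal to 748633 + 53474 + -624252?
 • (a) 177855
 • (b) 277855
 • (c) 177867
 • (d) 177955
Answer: a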